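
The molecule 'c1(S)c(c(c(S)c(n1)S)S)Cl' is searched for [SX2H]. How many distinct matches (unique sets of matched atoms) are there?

4

[SX2H] is the SMARTS for a thiol: an aliphatic sulfur with two connections, one being H.
The molecule carries 4 separate instances of a thiol (-SH) meeting every constraint; each maps to a distinct set of atoms, giving 4 matches.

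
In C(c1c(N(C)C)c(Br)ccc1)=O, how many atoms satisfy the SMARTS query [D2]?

4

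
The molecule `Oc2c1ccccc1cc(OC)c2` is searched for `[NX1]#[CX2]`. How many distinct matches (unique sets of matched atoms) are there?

[NX1]#[CX2] is the SMARTS for a nitrile: a nitrogen triple-bonded to a two-connected carbon.
No fragment in the molecule satisfies every constraint, giving 0 matches.

0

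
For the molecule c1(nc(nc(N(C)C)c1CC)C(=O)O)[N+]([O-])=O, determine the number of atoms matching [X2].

3

Check the 17 heavy atoms by environment: 2× n (aromatic, X2) → match; 4× c (aromatic, X3) → no; 1× C (X3) → no; 2× O (X1) → no; 1× O (X2) → match; 1× N (X3) → no; 4× C (X4) → no; 1× N (charge +1, X3) → no; 1× O (charge -1, X1) → no.
Summing the matching environments: 2 + 1 = 3 matching atoms.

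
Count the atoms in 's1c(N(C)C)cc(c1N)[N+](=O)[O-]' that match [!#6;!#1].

The query [!#6;!#1] means: not carbon and not hydrogen — any heteroatom.
Check the 12 heavy atoms by environment: 1× s (aromatic) → match; 4× c (aromatic) → no; 1× N (charge +1) → match; 1× O (charge -1) → match; 1× O → match; 2× N → match; 2× C → no.
Summing the matching environments: 1 + 1 + 1 + 1 + 2 = 6 matching atoms.

6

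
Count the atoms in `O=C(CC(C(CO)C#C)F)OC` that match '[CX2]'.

2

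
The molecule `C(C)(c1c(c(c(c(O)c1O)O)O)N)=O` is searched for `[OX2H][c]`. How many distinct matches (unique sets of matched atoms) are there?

[OX2H][c] is the SMARTS for a phenol: a hydroxyl oxygen attached to an aromatic carbon.
The molecule carries 4 separate instances of a hydroxyl group (-OH) meeting every constraint; each maps to a distinct set of atoms, giving 4 matches.

4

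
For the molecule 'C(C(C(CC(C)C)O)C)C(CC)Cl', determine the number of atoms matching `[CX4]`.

11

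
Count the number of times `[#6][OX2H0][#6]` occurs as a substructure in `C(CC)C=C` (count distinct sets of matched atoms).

0

[#6][OX2H0][#6] is the SMARTS for an ether: an aliphatic oxygen bridging two carbons with no H on the oxygen.
No fragment in the molecule satisfies every constraint, giving 0 matches.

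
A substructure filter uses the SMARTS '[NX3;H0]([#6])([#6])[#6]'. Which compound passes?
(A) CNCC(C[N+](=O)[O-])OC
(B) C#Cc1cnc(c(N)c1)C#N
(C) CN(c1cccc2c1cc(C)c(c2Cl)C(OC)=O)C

C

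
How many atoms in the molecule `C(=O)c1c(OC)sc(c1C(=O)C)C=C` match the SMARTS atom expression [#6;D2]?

The query [#6;D2] means: any carbon bonded to exactly two heavy atoms.
Check the 14 heavy atoms by environment: 1× s (aromatic, D2) → no; 4× c (aromatic, D3) → no; 1× C (D3) → no; 2× O (D1) → no; 3× C (D1) → no; 2× C (D2) → match; 1× O (D2) → no.
That gives 2 matching atoms.

2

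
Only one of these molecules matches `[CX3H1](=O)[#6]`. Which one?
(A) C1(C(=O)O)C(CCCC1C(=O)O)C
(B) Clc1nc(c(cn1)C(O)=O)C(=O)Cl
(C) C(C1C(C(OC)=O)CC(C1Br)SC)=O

C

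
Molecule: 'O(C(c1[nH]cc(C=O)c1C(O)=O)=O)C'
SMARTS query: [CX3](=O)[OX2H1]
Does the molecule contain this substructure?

Yes

The pattern [CX3](=O)[OX2H1] describes an sp2 carbon double-bonded to O and single-bonded to an -OH oxygen — a carboxylic acid.
The molecule carries a carboxylic acid group (-C(=O)OH), whose atoms satisfy every constraint of the query, so the pattern matches.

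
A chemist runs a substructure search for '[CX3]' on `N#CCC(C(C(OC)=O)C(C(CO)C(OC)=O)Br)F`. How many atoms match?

2

Check the 19 heavy atoms by environment: 8× C (X4) → no; 3× O (X2) → no; 1× Br (X1) → no; 1× F (X1) → no; 1× C (X2) → no; 1× N (X1) → no; 2× C (X3) → match; 2× O (X1) → no.
That gives 2 matching atoms.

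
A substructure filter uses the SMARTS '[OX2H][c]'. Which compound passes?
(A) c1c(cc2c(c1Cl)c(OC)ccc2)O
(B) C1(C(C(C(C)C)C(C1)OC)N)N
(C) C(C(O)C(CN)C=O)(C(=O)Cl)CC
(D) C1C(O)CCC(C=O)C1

A

[OX2H][c] describes a hydroxyl oxygen attached to an aromatic carbon (a phenol).
(A) contains a hydroxyl group (-OH), which satisfies every atom and bond constraint.
(B) has a methoxy ether (-OCH3) but the oxygen has H0, not H1.
(C) has a hydroxyl group (-OH) but the -OH is on an aliphatic carbon, not an aromatic c.
(D) has a hydroxyl group (-OH) but the -OH is on an aliphatic carbon, not an aromatic c.
So the answer is (A).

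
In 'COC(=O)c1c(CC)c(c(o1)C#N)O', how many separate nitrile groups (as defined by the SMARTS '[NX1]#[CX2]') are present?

[NX1]#[CX2] is the SMARTS for a nitrile: a nitrogen triple-bonded to a two-connected carbon.
Exactly one fragment in the molecule meets all constraints, giving 1 match.

1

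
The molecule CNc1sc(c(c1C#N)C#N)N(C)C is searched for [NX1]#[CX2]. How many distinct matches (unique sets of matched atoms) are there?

2

[NX1]#[CX2] is the SMARTS for a nitrile: a nitrogen triple-bonded to a two-connected carbon.
The molecule carries 2 separate instances of a nitrile (-C#N) meeting every constraint; each maps to a distinct set of atoms, giving 2 matches.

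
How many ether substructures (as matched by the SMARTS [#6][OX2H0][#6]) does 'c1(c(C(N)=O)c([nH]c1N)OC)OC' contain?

2

[#6][OX2H0][#6] is the SMARTS for an ether: an aliphatic oxygen bridging two carbons with no H on the oxygen.
The molecule carries 2 separate instances of a methoxy ether (-OCH3) meeting every constraint; each maps to a distinct set of atoms, giving 2 matches.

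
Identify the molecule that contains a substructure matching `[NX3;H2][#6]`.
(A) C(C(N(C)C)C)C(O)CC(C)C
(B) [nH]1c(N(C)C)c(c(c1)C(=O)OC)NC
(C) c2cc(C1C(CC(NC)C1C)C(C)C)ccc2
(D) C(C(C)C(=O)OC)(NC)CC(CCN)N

D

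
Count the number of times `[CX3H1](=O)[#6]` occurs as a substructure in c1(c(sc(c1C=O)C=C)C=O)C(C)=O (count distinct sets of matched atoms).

[CX3H1](=O)[#6] is the SMARTS for an aldehyde: an sp2 carbon with one H, double-bonded to O and single-bonded to carbon.
The molecule carries 2 separate instances of an aldehyde (-CHO) meeting every constraint; each maps to a distinct set of atoms, giving 2 matches.

2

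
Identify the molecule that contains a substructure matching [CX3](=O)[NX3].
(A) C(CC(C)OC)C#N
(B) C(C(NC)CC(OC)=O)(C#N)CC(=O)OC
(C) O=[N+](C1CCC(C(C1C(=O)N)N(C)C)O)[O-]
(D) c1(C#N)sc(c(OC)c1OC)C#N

[CX3](=O)[NX3] describes a carbonyl carbon bonded to a trivalent nitrogen (an amide).
(A) has a nitrile (-C#N) but the nitrile N is NX1 (triple-bonded), not NX3.
(B) has a methyl-ester group (-C(=O)OCH3) but the carbonyl is bonded to O, not to an NX3 nitrogen.
(C) contains a primary amide (-C(=O)NH2), which satisfies every atom and bond constraint.
(D) has a nitrile (-C#N) but the nitrile N is NX1 (triple-bonded), not NX3.
So the answer is (C).

C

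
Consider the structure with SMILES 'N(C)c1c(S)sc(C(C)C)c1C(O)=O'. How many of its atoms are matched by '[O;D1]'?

2

The query [O;D1] means: aliphatic oxygen bonded to exactly one heavy atom.
Check the 14 heavy atoms by environment: 1× s (aromatic, D2) → no; 4× c (aromatic, D3) → no; 1× S (D1) → no; 1× N (D2) → no; 3× C (D1) → no; 2× C (D3) → no; 2× O (D1) → match.
That gives 2 matching atoms.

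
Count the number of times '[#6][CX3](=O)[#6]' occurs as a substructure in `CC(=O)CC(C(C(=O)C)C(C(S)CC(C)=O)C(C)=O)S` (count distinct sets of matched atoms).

[#6][CX3](=O)[#6] is the SMARTS for a ketone: a carbonyl carbon (no H) flanked by two carbons.
The molecule carries 4 separate instances of an acetyl/ketone group (-C(=O)CH3) meeting every constraint; each maps to a distinct set of atoms, giving 4 matches.

4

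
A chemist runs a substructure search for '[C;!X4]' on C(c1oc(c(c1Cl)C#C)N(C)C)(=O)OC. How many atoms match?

3

Check the 15 heavy atoms by environment: 1× o (aromatic, X2) → no; 4× c (aromatic, X3) → no; 2× C (X2) → match; 1× N (X3) → no; 3× C (X4) → no; 1× Cl (X1) → no; 1× C (X3) → match; 1× O (X1) → no; 1× O (X2) → no.
Summing the matching environments: 2 + 1 = 3 matching atoms.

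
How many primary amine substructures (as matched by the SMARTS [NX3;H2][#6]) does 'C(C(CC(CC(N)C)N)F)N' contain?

3

[NX3;H2][#6] is the SMARTS for a primary amine: a trivalent nitrogen with two H attached to carbon.
The molecule carries 3 separate instances of a primary amino group (-NH2) meeting every constraint; each maps to a distinct set of atoms, giving 3 matches.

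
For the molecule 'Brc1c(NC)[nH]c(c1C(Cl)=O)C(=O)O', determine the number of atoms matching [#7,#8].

5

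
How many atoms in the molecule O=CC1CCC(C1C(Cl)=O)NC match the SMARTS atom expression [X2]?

Check the 12 heavy atoms by environment: 6× C (X4) → no; 2× C (X3) → no; 2× O (X1) → no; 1× N (X3) → no; 1× Cl (X1) → no.
No environment satisfies the query, so 0 matching atoms.

0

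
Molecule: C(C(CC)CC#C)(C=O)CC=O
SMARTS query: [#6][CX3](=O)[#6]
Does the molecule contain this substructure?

No

The pattern [#6][CX3](=O)[#6] describes a carbonyl carbon (no H) flanked by two carbons — a ketone.
The closest candidate here is an aldehyde (-CHO), but the carbonyl carbon has H1, so it is not flanked by two carbons. No other fragment satisfies the full query, so there is no match.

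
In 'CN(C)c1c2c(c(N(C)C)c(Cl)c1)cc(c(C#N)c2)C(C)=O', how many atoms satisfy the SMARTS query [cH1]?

The query [cH1] means: aromatic carbon bearing exactly one hydrogen.
Check the 22 heavy atoms by environment: 7× c (aromatic, H0) → no; 3× c (aromatic, H1) → match; 1× Cl (H0) → no; 3× N (H0) → no; 5× C (H3) → no; 2× C (H0) → no; 1× O (H0) → no.
That gives 3 matching atoms.

3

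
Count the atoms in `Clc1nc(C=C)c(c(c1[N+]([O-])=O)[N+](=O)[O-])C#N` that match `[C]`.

3

The query [C] means: uppercase C matches aliphatic (non-aromatic) carbon only.
Check the 17 heavy atoms by environment: 1× n (aromatic) → no; 5× c (aromatic) → no; 3× C → match; 2× N (charge +1) → no; 2× O (charge -1) → no; 2× O → no; 1× N → no; 1× Cl → no.
That gives 3 matching atoms.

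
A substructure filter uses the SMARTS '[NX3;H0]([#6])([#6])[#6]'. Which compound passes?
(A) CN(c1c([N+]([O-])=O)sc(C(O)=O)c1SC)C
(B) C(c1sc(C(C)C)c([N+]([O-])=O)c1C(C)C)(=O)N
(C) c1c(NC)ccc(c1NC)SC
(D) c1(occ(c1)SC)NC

A

[NX3;H0]([#6])([#6])[#6] describes a trivalent nitrogen with no H, bonded to three carbons (a tertiary amine).
(A) contains a dimethylamino group (-N(CH3)2), which satisfies every atom and bond constraint.
(B) has a primary amide (-C(=O)NH2) but the amide nitrogen has H2 and only one carbon neighbour.
(C) has an N-methylamino group (-NHCH3) but the nitrogen still has one H (H1), not H0.
(D) has an N-methylamino group (-NHCH3) but the nitrogen still has one H (H1), not H0.
So the answer is (A).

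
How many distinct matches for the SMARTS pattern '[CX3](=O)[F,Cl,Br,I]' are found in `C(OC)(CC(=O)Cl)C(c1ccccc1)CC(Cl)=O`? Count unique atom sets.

2

[CX3](=O)[F,Cl,Br,I] is the SMARTS for an acyl halide: a carbonyl carbon bonded to a halogen.
The molecule carries 2 separate instances of an acyl chloride (-C(=O)Cl) meeting every constraint; each maps to a distinct set of atoms, giving 2 matches.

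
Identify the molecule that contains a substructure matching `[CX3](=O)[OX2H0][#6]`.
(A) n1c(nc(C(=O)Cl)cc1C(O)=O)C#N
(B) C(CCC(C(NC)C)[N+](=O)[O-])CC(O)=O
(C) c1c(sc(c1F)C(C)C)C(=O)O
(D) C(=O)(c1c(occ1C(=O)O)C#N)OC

D

[CX3](=O)[OX2H0][#6] describes a carbonyl carbon bonded to an oxygen that is itself bonded to carbon (no H on that O) (an ester).
(A) has a carboxylic acid group (-C(=O)OH) but the singly-bonded O carries H (OX2H1, not H0).
(B) has a carboxylic acid group (-C(=O)OH) but the singly-bonded O carries H (OX2H1, not H0).
(C) has a carboxylic acid group (-C(=O)OH) but the singly-bonded O carries H (OX2H1, not H0).
(D) contains a methyl-ester group (-C(=O)OCH3), which satisfies every atom and bond constraint.
So the answer is (D).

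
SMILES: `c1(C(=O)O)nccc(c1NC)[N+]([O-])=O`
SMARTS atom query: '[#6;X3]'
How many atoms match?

Check the 14 heavy atoms by environment: 1× n (aromatic, X2) → no; 5× c (aromatic, X3) → match; 1× N (X3) → no; 1× C (X4) → no; 1× N (charge +1, X3) → no; 1× O (charge -1, X1) → no; 2× O (X1) → no; 1× C (X3) → match; 1× O (X2) → no.
Summing the matching environments: 5 + 1 = 6 matching atoms.

6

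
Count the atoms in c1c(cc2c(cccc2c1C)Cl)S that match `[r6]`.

10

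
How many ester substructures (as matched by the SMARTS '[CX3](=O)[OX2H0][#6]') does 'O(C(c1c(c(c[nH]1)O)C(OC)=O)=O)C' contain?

2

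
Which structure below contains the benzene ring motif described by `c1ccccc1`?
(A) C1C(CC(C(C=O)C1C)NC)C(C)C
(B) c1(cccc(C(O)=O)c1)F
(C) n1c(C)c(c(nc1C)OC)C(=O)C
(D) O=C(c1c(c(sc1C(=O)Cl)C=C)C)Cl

B

c1ccccc1 describes six aromatic carbons in a ring (a benzene ring).
(A) has a methyl group (-CH3) but no six-membered all-carbon aromatic ring is present.
(B) contains the required atom environment, so the pattern matches.
(C) has a methyl group (-CH3) but no six-membered all-carbon aromatic ring is present.
(D) has a methyl group (-CH3) but no six-membered all-carbon aromatic ring is present.
So the answer is (B).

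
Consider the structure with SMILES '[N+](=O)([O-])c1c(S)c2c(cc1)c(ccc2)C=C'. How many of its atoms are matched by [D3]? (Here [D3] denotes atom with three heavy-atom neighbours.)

6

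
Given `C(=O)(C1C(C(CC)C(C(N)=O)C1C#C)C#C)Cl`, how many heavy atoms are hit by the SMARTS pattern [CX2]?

Check the 17 heavy atoms by environment: 7× C (X4) → no; 2× C (X3) → no; 2× O (X1) → no; 1× Cl (X1) → no; 1× N (X3) → no; 4× C (X2) → match.
That gives 4 matching atoms.

4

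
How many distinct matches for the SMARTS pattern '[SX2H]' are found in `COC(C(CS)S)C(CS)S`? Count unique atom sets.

4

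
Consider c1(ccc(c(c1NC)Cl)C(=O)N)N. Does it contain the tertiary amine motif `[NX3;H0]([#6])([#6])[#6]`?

No

The pattern [NX3;H0]([#6])([#6])[#6] describes a trivalent nitrogen with no H, bonded to three carbons — a tertiary amine.
The closest candidate here is a primary amino group (-NH2), but the nitrogen has H2, not H0 with three carbons. No other fragment satisfies the full query, so there is no match.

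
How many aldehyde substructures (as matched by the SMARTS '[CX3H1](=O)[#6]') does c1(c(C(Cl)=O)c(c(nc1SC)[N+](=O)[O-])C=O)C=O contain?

[CX3H1](=O)[#6] is the SMARTS for an aldehyde: an sp2 carbon with one H, double-bonded to O and single-bonded to carbon.
The molecule carries 2 separate instances of an aldehyde (-CHO) meeting every constraint; each maps to a distinct set of atoms, giving 2 matches.

2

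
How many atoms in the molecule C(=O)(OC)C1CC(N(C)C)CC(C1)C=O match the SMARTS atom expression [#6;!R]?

The query [#6;!R] means: carbon not in any ring.
Check the 15 heavy atoms by environment: 6× C (in 6-ring) → no; 1× N (acyclic) → no; 5× C (acyclic) → match; 3× O (acyclic) → no.
That gives 5 matching atoms.

5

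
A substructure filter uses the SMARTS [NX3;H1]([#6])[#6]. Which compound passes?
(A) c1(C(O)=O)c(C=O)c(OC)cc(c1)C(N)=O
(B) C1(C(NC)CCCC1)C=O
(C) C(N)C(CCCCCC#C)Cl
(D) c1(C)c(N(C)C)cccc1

[NX3;H1]([#6])[#6] describes a trivalent nitrogen with one H, bonded to two carbons (a secondary amine).
(A) has a primary amide (-C(=O)NH2) but the -C(=O)NH2 nitrogen has H2, not H1.
(B) contains an N-methylamino group (-NHCH3), which satisfies every atom and bond constraint.
(C) has a primary amino group (-NH2) but the nitrogen has H2 and only one carbon neighbour.
(D) has a dimethylamino group (-N(CH3)2) but the nitrogen has H0, not H1.
So the answer is (B).

B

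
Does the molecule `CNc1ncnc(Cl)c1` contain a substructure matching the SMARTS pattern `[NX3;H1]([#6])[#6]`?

Yes

The pattern [NX3;H1]([#6])[#6] describes a trivalent nitrogen with one H, bonded to two carbons — a secondary amine.
The molecule carries an N-methylamino group (-NHCH3), whose atoms satisfy every constraint of the query, so the pattern matches.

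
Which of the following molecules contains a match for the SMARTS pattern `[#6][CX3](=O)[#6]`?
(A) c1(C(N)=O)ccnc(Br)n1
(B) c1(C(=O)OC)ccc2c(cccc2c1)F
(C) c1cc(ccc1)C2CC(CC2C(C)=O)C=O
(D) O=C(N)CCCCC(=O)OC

C

[#6][CX3](=O)[#6] describes a carbonyl carbon (no H) flanked by two carbons (a ketone).
(A) has a primary amide (-C(=O)NH2) but one neighbour of the carbonyl carbon is N, not C.
(B) has a methyl-ester group (-C(=O)OCH3) but one neighbour of the carbonyl carbon is O, not C.
(C) contains an acetyl/ketone group (-C(=O)CH3), which satisfies every atom and bond constraint.
(D) has a primary amide (-C(=O)NH2) but one neighbour of the carbonyl carbon is N, not C.
So the answer is (C).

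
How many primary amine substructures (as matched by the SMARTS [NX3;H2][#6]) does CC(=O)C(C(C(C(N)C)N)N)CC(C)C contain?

3

[NX3;H2][#6] is the SMARTS for a primary amine: a trivalent nitrogen with two H attached to carbon.
The molecule carries 3 separate instances of a primary amino group (-NH2) meeting every constraint; each maps to a distinct set of atoms, giving 3 matches.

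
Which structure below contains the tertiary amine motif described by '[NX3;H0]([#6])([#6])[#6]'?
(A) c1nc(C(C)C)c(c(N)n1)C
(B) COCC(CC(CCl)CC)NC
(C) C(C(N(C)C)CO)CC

C

[NX3;H0]([#6])([#6])[#6] describes a trivalent nitrogen with no H, bonded to three carbons (a tertiary amine).
(A) has a primary amino group (-NH2) but the nitrogen has H2, not H0 with three carbons.
(B) has an N-methylamino group (-NHCH3) but the nitrogen still has one H (H1), not H0.
(C) contains a dimethylamino group (-N(CH3)2), which satisfies every atom and bond constraint.
So the answer is (C).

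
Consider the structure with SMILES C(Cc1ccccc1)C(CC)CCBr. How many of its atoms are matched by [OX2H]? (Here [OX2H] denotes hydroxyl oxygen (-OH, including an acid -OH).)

0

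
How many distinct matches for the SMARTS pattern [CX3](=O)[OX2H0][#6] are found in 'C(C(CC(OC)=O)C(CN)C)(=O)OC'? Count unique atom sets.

[CX3](=O)[OX2H0][#6] is the SMARTS for an ester: a carbonyl carbon bonded to an oxygen that is itself bonded to carbon (no H on that O).
The molecule carries 2 separate instances of a methyl-ester group (-C(=O)OCH3) meeting every constraint; each maps to a distinct set of atoms, giving 2 matches.

2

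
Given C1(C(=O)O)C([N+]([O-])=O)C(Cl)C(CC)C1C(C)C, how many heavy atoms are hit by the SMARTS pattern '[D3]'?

Check the 17 heavy atoms by environment: 7× C (D3) → match; 3× C (D1) → no; 1× C (D2) → no; 1× Cl (D1) → no; 1× N (charge +1, D3) → match; 1× O (charge -1, D1) → no; 3× O (D1) → no.
Summing the matching environments: 7 + 1 = 8 matching atoms.

8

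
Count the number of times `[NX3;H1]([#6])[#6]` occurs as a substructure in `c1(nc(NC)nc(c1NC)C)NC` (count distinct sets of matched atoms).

3

[NX3;H1]([#6])[#6] is the SMARTS for a secondary amine: a trivalent nitrogen with one H, bonded to two carbons.
The molecule carries 3 separate instances of an N-methylamino group (-NHCH3) meeting every constraint; each maps to a distinct set of atoms, giving 3 matches.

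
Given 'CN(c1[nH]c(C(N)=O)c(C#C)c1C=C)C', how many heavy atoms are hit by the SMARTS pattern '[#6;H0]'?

6

The query [#6;H0] means: any carbon with no attached hydrogen.
Check the 15 heavy atoms by environment: 1× n (aromatic, H1) → no; 4× c (aromatic, H0) → match; 2× C (H0) → match; 2× C (H1) → no; 1× O (H0) → no; 1× N (H2) → no; 1× N (H0) → no; 2× C (H3) → no; 1× C (H2) → no.
Summing the matching environments: 4 + 2 = 6 matching atoms.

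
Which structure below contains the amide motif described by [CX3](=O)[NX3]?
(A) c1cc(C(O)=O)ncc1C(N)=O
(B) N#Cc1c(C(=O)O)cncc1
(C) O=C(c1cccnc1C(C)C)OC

A

[CX3](=O)[NX3] describes a carbonyl carbon bonded to a trivalent nitrogen (an amide).
(A) contains a primary amide (-C(=O)NH2), which satisfies every atom and bond constraint.
(B) has a carboxylic acid group (-C(=O)OH) but the carbonyl is bonded to O, not to an NX3 nitrogen.
(C) has a methyl-ester group (-C(=O)OCH3) but the carbonyl is bonded to O, not to an NX3 nitrogen.
So the answer is (A).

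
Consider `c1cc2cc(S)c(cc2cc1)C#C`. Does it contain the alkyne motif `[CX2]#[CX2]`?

The pattern [CX2]#[CX2] describes a carbon-carbon triple bond — an alkyne.
The molecule carries an ethynyl group (-C#CH), whose atoms satisfy every constraint of the query, so the pattern matches.

Yes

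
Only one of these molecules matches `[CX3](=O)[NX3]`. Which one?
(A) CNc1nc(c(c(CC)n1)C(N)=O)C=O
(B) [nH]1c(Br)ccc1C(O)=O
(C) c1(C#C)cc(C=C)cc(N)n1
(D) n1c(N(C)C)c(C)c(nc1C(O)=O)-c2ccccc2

A

[CX3](=O)[NX3] describes a carbonyl carbon bonded to a trivalent nitrogen (an amide).
(A) contains a primary amide (-C(=O)NH2), which satisfies every atom and bond constraint.
(B) has a carboxylic acid group (-C(=O)OH) but the carbonyl is bonded to O, not to an NX3 nitrogen.
(C) has a primary amino group (-NH2) but the -NH2 is not attached to a carbonyl carbon.
(D) has a carboxylic acid group (-C(=O)OH) but the carbonyl is bonded to O, not to an NX3 nitrogen.
So the answer is (A).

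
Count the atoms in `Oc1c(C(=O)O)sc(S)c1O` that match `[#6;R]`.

Check the 11 heavy atoms by environment: 1× s (aromatic, in 5-ring) → no; 4× c (aromatic, in 5-ring) → match; 4× O (acyclic) → no; 1× S (acyclic) → no; 1× C (acyclic) → no.
That gives 4 matching atoms.

4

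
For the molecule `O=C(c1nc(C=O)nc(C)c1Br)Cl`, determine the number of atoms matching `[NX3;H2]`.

0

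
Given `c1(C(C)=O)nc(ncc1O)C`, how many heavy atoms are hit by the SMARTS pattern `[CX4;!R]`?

2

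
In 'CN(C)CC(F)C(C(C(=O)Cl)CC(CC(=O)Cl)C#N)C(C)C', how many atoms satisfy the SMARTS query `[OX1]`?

2

The query [OX1] means: aliphatic oxygen with one total connection — typically a carbonyl =O or an oxide.
Check the 22 heavy atoms by environment: 12× C (X4) → no; 2× C (X3) → no; 2× O (X1) → match; 2× Cl (X1) → no; 1× N (X3) → no; 1× C (X2) → no; 1× N (X1) → no; 1× F (X1) → no.
That gives 2 matching atoms.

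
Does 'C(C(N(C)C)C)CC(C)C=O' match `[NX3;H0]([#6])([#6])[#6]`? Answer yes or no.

The pattern [NX3;H0]([#6])([#6])[#6] describes a trivalent nitrogen with no H, bonded to three carbons — a tertiary amine.
The molecule carries a dimethylamino group (-N(CH3)2), whose atoms satisfy every constraint of the query, so the pattern matches.

Yes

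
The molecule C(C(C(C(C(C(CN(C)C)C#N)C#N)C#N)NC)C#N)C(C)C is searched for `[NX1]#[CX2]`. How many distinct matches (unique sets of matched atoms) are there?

4

[NX1]#[CX2] is the SMARTS for a nitrile: a nitrogen triple-bonded to a two-connected carbon.
The molecule carries 4 separate instances of a nitrile (-C#N) meeting every constraint; each maps to a distinct set of atoms, giving 4 matches.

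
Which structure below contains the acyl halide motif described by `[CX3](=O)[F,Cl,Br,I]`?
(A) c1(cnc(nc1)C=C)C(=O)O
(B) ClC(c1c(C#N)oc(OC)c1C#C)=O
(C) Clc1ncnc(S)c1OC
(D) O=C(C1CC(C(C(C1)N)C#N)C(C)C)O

B

[CX3](=O)[F,Cl,Br,I] describes a carbonyl carbon bonded to a halogen (an acyl halide).
(A) has a carboxylic acid group (-C(=O)OH) but the carbonyl is bonded to -OH, not to a halogen.
(B) contains an acyl chloride (-C(=O)Cl), which satisfies every atom and bond constraint.
(C) has a chloro substituent but the Cl is not on a carbonyl carbon.
(D) has a carboxylic acid group (-C(=O)OH) but the carbonyl is bonded to -OH, not to a halogen.
So the answer is (B).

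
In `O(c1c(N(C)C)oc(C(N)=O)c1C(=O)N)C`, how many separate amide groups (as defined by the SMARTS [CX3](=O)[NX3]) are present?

[CX3](=O)[NX3] is the SMARTS for an amide: a carbonyl carbon bonded to a trivalent nitrogen.
The molecule carries 2 separate instances of a primary amide (-C(=O)NH2) meeting every constraint; each maps to a distinct set of atoms, giving 2 matches.

2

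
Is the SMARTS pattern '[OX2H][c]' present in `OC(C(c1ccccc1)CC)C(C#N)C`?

No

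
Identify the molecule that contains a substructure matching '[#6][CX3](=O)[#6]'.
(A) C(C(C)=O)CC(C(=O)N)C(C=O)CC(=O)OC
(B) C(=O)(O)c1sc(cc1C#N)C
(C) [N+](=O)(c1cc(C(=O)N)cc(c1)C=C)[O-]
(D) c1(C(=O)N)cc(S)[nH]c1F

A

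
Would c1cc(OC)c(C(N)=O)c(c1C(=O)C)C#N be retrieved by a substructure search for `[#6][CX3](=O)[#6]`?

Yes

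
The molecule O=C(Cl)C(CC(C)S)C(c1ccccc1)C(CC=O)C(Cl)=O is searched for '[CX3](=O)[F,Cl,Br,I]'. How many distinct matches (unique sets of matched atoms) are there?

2

[CX3](=O)[F,Cl,Br,I] is the SMARTS for an acyl halide: a carbonyl carbon bonded to a halogen.
The molecule carries 2 separate instances of an acyl chloride (-C(=O)Cl) meeting every constraint; each maps to a distinct set of atoms, giving 2 matches.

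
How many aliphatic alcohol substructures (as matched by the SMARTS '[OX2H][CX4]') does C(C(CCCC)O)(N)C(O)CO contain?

[OX2H][CX4] is the SMARTS for an aliphatic alcohol: a hydroxyl oxygen bound to an sp3 (X4) carbon.
The molecule carries 3 separate instances of a hydroxyl group (-OH) meeting every constraint; each maps to a distinct set of atoms, giving 3 matches.

3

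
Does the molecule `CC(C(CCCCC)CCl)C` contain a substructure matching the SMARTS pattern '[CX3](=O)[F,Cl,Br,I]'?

No

The pattern [CX3](=O)[F,Cl,Br,I] describes a carbonyl carbon bonded to a halogen — an acyl halide.
The closest candidate here is a chloro substituent, but the Cl is not on a carbonyl carbon. No other fragment satisfies the full query, so there is no match.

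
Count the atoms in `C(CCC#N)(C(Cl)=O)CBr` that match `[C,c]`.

6

The query [C,c] means: comma = OR; matches aliphatic or aromatic carbon — same as #6.
Check the 10 heavy atoms by environment: 6× C → match; 1× O → no; 1× Cl → no; 1× Br → no; 1× N → no.
That gives 6 matching atoms.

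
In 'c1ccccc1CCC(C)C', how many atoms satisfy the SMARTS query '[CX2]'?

0

The query [CX2] means: C with X2: aliphatic carbon with exactly 2 total connections.
Check the 11 heavy atoms by environment: 5× C (X4) → no; 6× c (aromatic, X3) → no.
No environment satisfies the query, so 0 matching atoms.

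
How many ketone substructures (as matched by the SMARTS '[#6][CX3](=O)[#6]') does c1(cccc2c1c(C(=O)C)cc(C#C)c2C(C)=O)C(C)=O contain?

[#6][CX3](=O)[#6] is the SMARTS for a ketone: a carbonyl carbon (no H) flanked by two carbons.
The molecule carries 3 separate instances of an acetyl/ketone group (-C(=O)CH3) meeting every constraint; each maps to a distinct set of atoms, giving 3 matches.

3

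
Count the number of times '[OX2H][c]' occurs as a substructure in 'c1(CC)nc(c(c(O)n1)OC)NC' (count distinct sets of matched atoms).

[OX2H][c] is the SMARTS for a phenol: a hydroxyl oxygen attached to an aromatic carbon.
Exactly one fragment in the molecule meets all constraints, giving 1 match.

1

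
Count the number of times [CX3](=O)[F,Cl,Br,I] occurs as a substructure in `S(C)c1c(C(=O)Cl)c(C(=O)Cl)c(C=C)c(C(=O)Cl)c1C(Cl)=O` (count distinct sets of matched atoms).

4

[CX3](=O)[F,Cl,Br,I] is the SMARTS for an acyl halide: a carbonyl carbon bonded to a halogen.
The molecule carries 4 separate instances of an acyl chloride (-C(=O)Cl) meeting every constraint; each maps to a distinct set of atoms, giving 4 matches.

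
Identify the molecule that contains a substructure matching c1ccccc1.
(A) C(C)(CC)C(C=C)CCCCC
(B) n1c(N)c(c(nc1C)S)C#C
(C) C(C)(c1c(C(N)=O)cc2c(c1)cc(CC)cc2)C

C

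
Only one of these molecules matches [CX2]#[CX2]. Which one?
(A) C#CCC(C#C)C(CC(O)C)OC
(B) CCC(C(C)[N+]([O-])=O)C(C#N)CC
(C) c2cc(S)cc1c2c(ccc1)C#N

A

[CX2]#[CX2] describes a carbon-carbon triple bond (an alkyne).
(A) contains an ethynyl group (-C#CH), which satisfies every atom and bond constraint.
(B) has a nitrile (-C#N) but the triple bond is C#N, not C#C.
(C) has a nitrile (-C#N) but the triple bond is C#N, not C#C.
So the answer is (A).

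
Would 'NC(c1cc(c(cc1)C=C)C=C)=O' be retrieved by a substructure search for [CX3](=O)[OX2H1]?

No

The pattern [CX3](=O)[OX2H1] describes an sp2 carbon double-bonded to O and single-bonded to an -OH oxygen — a carboxylic acid.
The closest candidate here is a primary amide (-C(=O)NH2), but the carbonyl is bonded to N, not to an -OH oxygen. No other fragment satisfies the full query, so there is no match.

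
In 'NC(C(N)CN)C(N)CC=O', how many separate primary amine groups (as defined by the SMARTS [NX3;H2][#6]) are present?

[NX3;H2][#6] is the SMARTS for a primary amine: a trivalent nitrogen with two H attached to carbon.
The molecule carries 4 separate instances of a primary amino group (-NH2) meeting every constraint; each maps to a distinct set of atoms, giving 4 matches.

4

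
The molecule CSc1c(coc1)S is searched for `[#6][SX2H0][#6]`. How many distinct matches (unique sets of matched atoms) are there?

[#6][SX2H0][#6] is the SMARTS for a thioether: an aliphatic sulfur bridging two carbons with no H on the sulfur.
Exactly one fragment in the molecule meets all constraints, giving 1 match.

1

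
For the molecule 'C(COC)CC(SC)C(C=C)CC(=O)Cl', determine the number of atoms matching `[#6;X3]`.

The query [#6;X3] means: any carbon (aromatic or not) with three total connections.
Check the 15 heavy atoms by environment: 8× C (X4) → no; 3× C (X3) → match; 1× O (X1) → no; 1× Cl (X1) → no; 1× S (X2) → no; 1× O (X2) → no.
That gives 3 matching atoms.

3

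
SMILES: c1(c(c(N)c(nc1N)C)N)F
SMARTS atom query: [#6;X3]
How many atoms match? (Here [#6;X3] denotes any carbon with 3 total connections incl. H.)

5

The query [#6;X3] means: any carbon (aromatic or not) with three total connections.
Check the 11 heavy atoms by environment: 1× n (aromatic, X2) → no; 5× c (aromatic, X3) → match; 1× F (X1) → no; 3× N (X3) → no; 1× C (X4) → no.
That gives 5 matching atoms.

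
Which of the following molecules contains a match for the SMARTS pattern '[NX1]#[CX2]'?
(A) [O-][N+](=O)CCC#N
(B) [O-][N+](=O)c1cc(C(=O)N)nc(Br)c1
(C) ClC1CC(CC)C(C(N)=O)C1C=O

A

[NX1]#[CX2] describes a nitrogen triple-bonded to a two-connected carbon (a nitrile).
(A) contains a nitrile (-C#N), which satisfies every atom and bond constraint.
(B) has a nitro group (-[N+](=O)[O-]) but there is no C#N triple bond.
(C) has a primary amide (-C(=O)NH2) but the nitrogen is NX3, not NX1.
So the answer is (A).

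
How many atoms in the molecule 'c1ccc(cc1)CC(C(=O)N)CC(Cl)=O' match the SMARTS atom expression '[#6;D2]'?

The query [#6;D2] means: any carbon bonded to exactly two heavy atoms.
Check the 15 heavy atoms by environment: 2× C (D2) → match; 3× C (D3) → no; 2× O (D1) → no; 1× Cl (D1) → no; 1× c (aromatic, D3) → no; 5× c (aromatic, D2) → match; 1× N (D1) → no.
Summing the matching environments: 2 + 5 = 7 matching atoms.

7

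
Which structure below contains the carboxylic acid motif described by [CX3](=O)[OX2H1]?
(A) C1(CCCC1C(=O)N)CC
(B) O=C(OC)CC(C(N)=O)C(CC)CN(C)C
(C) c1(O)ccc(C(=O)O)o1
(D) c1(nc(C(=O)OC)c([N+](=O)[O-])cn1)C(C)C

C

[CX3](=O)[OX2H1] describes an sp2 carbon double-bonded to O and single-bonded to an -OH oxygen (a carboxylic acid).
(A) has a primary amide (-C(=O)NH2) but the carbonyl is bonded to N, not to an -OH oxygen.
(B) has a methyl-ester group (-C(=O)OCH3) but the singly-bonded O has no H (OX2H0, not OX2H1).
(C) contains a carboxylic acid group (-C(=O)OH), which satisfies every atom and bond constraint.
(D) has a methyl-ester group (-C(=O)OCH3) but the singly-bonded O has no H (OX2H0, not OX2H1).
So the answer is (C).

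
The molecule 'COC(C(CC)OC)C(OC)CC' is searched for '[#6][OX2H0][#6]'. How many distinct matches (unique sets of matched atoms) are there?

3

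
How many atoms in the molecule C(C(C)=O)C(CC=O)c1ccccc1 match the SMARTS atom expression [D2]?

8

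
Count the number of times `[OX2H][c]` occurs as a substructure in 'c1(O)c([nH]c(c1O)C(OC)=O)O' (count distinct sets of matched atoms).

[OX2H][c] is the SMARTS for a phenol: a hydroxyl oxygen attached to an aromatic carbon.
The molecule carries 3 separate instances of a hydroxyl group (-OH) meeting every constraint; each maps to a distinct set of atoms, giving 3 matches.

3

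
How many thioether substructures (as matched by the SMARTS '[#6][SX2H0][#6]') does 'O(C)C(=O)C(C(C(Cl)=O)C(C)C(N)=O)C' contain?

0

[#6][SX2H0][#6] is the SMARTS for a thioether: an aliphatic sulfur bridging two carbons with no H on the sulfur.
No fragment in the molecule satisfies every constraint, giving 0 matches.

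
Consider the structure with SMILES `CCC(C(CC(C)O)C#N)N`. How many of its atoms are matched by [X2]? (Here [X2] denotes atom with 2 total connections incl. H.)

The query [X2] means: any atom with exactly two total connections (bonds + H).
Check the 11 heavy atoms by environment: 7× C (X4) → no; 1× N (X3) → no; 1× C (X2) → match; 1× N (X1) → no; 1× O (X2) → match.
Summing the matching environments: 1 + 1 = 2 matching atoms.

2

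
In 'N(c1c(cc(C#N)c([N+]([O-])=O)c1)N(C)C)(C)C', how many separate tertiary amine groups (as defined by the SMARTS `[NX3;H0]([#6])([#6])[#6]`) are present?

2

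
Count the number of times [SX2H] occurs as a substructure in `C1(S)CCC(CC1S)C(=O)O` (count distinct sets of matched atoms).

2

[SX2H] is the SMARTS for a thiol: an aliphatic sulfur with two connections, one being H.
The molecule carries 2 separate instances of a thiol (-SH) meeting every constraint; each maps to a distinct set of atoms, giving 2 matches.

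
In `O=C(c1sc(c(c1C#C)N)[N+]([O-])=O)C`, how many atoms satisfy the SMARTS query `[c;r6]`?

0

The query [c;r6] means: aromatic carbon that belongs to a six-membered ring.
Check the 14 heavy atoms by environment: 1× s (aromatic, in 5-ring) → no; 4× c (aromatic, in 5-ring) → no; 1× N (acyclic) → no; 4× C (acyclic) → no; 2× O (acyclic) → no; 1× N (charge +1, acyclic) → no; 1× O (charge -1, acyclic) → no.
No environment satisfies the query, so 0 matching atoms.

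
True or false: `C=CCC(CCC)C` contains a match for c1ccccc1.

The pattern c1ccccc1 describes six aromatic carbons in a ring — a benzene ring.
The closest candidate here is a methyl group (-CH3), but no six-membered all-carbon aromatic ring is present. No other fragment satisfies the full query, so there is no match.

False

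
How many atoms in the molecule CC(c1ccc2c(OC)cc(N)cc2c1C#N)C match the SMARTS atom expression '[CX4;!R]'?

4

Check the 18 heavy atoms by environment: 10× c (aromatic, X3, in 6-ring) → no; 1× C (X2, acyclic) → no; 1× N (X1, acyclic) → no; 4× C (X4, acyclic) → match; 1× N (X3, acyclic) → no; 1× O (X2, acyclic) → no.
That gives 4 matching atoms.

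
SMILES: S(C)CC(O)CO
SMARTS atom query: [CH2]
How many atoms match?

The query [CH2] means: aliphatic carbon with exactly two hydrogens.
Check the 7 heavy atoms by environment: 2× C (H2) → match; 1× C (H1) → no; 2× O (H1) → no; 1× S (H0) → no; 1× C (H3) → no.
That gives 2 matching atoms.

2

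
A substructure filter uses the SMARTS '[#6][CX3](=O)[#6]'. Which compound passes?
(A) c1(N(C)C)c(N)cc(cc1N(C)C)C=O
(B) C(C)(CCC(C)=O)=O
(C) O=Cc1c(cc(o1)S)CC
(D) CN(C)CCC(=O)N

B

[#6][CX3](=O)[#6] describes a carbonyl carbon (no H) flanked by two carbons (a ketone).
(A) has an aldehyde (-CHO) but the carbonyl carbon has H1, so it is not flanked by two carbons.
(B) contains an acetyl/ketone group (-C(=O)CH3), which satisfies every atom and bond constraint.
(C) has an aldehyde (-CHO) but the carbonyl carbon has H1, so it is not flanked by two carbons.
(D) has a primary amide (-C(=O)NH2) but one neighbour of the carbonyl carbon is N, not C.
So the answer is (B).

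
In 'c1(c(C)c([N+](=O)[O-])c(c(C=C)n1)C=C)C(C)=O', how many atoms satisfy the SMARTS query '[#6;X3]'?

The query [#6;X3] means: any carbon (aromatic or not) with three total connections.
Check the 17 heavy atoms by environment: 1× n (aromatic, X2) → no; 5× c (aromatic, X3) → match; 5× C (X3) → match; 2× O (X1) → no; 2× C (X4) → no; 1× N (charge +1, X3) → no; 1× O (charge -1, X1) → no.
Summing the matching environments: 5 + 5 = 10 matching atoms.

10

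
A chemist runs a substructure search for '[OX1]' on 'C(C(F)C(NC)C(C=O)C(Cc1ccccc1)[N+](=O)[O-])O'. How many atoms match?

3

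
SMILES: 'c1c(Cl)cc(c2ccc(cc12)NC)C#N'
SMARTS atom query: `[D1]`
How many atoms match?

3

Check the 15 heavy atoms by environment: 5× c (aromatic, D3) → no; 5× c (aromatic, D2) → no; 1× C (D2) → no; 1× N (D1) → match; 1× N (D2) → no; 1× C (D1) → match; 1× Cl (D1) → match.
Summing the matching environments: 1 + 1 + 1 = 3 matching atoms.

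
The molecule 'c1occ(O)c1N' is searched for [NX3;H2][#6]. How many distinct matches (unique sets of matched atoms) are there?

1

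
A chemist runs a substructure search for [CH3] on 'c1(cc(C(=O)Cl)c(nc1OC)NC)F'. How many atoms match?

2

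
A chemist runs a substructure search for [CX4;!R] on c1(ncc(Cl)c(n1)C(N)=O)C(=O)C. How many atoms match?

The query [CX4;!R] means: aliphatic carbon with four total connections, not in a ring.
Check the 13 heavy atoms by environment: 2× n (aromatic, X2, in 6-ring) → no; 4× c (aromatic, X3, in 6-ring) → no; 1× Cl (X1, acyclic) → no; 2× C (X3, acyclic) → no; 2× O (X1, acyclic) → no; 1× N (X3, acyclic) → no; 1× C (X4, acyclic) → match.
That gives 1 matching atom.

1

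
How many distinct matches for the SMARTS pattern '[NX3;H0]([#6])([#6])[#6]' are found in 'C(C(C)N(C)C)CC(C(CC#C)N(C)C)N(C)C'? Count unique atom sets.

3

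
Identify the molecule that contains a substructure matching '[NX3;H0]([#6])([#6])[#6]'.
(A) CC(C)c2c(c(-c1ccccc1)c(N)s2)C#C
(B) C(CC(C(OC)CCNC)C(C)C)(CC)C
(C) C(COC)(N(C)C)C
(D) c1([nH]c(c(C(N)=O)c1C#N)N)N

C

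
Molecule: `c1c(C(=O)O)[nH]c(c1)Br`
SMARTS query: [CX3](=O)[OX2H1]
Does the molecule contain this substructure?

Yes

The pattern [CX3](=O)[OX2H1] describes an sp2 carbon double-bonded to O and single-bonded to an -OH oxygen — a carboxylic acid.
The molecule carries a carboxylic acid group (-C(=O)OH), whose atoms satisfy every constraint of the query, so the pattern matches.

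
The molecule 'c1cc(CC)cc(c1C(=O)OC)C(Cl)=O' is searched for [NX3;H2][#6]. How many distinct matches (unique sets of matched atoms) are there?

[NX3;H2][#6] is the SMARTS for a primary amine: a trivalent nitrogen with two H attached to carbon.
No fragment in the molecule satisfies every constraint, giving 0 matches.

0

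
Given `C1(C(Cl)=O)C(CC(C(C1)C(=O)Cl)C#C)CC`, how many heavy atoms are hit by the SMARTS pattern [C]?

The query [C] means: uppercase C matches aliphatic (non-aromatic) carbon only.
Check the 16 heavy atoms by environment: 12× C → match; 2× O → no; 2× Cl → no.
That gives 12 matching atoms.

12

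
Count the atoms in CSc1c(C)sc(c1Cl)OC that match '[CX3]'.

0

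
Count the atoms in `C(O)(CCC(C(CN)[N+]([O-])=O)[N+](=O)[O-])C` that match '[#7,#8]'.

Check the 15 heavy atoms by environment: 7× C → no; 2× N (charge +1) → match; 2× O (charge -1) → match; 3× O → match; 1× N → match.
Summing the matching environments: 2 + 2 + 3 + 1 = 8 matching atoms.

8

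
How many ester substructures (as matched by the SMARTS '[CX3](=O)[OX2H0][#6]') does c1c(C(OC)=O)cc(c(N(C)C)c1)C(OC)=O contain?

2

[CX3](=O)[OX2H0][#6] is the SMARTS for an ester: a carbonyl carbon bonded to an oxygen that is itself bonded to carbon (no H on that O).
The molecule carries 2 separate instances of a methyl-ester group (-C(=O)OCH3) meeting every constraint; each maps to a distinct set of atoms, giving 2 matches.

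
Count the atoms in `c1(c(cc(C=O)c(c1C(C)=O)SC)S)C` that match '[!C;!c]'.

4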